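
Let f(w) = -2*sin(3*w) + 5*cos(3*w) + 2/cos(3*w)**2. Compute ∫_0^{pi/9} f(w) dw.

An antiderivative is F(w) = 5*sin(3*w)/3 + 2*cos(3*w)/3 + 2*tan(3*w)/3.
Then F(pi/9) - F(0) = (1/3 + 3*sqrt(3)/2) - (2/3) = -1/3 + 3*sqrt(3)/2.

-1/3 + 3*sqrt(3)/2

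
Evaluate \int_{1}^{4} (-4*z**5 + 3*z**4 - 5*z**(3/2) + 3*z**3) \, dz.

-39739/20

By the power rule, an antiderivative is F(z) = -2*z**6/3 - 2*z**(5/2) + 3*z**5/5 + 3*z**4/4.
Then F(4) - F(1) = (-29824/15) - (-79/60) = -39739/20.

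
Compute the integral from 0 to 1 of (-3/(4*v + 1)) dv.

-3*log(5)/4

An antiderivative is F(v) = -3*log(4*v + 1)/4.
Then F(1) - F(0) = (-3*log(5)/4) - (0) = -3*log(5)/4.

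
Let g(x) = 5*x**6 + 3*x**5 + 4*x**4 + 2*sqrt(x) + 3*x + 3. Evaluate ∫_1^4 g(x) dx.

1533932/105

By the power rule, an antiderivative is F(x) = 5*x**7/7 + x**6/2 + 4*x**5/5 + 4*x**(3/2)/3 + 3*x**2/2 + 3*x.
Then F(4) - F(1) = (1534756/105) - (824/105) = 1533932/105.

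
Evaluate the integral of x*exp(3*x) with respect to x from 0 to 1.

Integrate by parts once (u = x, dv = exp(3*x) dx).
An antiderivative is F(x) = (3*x - 1)*exp(3*x)/9.
Then F(1) - F(0) = (2*exp(3)/9) - (-1/9) = 1/9 + 2*exp(3)/9.

1/9 + 2*exp(3)/9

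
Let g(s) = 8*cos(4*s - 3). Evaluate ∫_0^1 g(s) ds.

Let u = 4*s - 3, so du = 4 ds. When s = 0, u = -3; when s = 1, u = 1.
The integral becomes 2·∫ cos(u) du from -3 to 1, with antiderivative 2*sin(u).
Back in s: F(s) = 2*sin(4*s - 3).
Then F(1) - F(0) = (2*sin(1)) - (-2*sin(3)) = 2*sin(3) + 2*sin(1).

2*sin(3) + 2*sin(1)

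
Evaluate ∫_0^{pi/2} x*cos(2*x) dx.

-1/2

Integrate by parts once (u = x, dv = cos(2*x) dx).
An antiderivative is F(x) = x*sin(2*x)/2 + cos(2*x)/4.
Then F(pi/2) - F(0) = (-1/4) - (1/4) = -1/2.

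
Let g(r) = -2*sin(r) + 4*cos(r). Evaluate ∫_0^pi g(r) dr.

-4

An antiderivative is F(r) = 4*sin(r) + 2*cos(r).
Then F(pi) - F(0) = (-2) - (2) = -4.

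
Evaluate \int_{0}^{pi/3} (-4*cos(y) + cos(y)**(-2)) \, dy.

An antiderivative is F(y) = -4*sin(y) + tan(y).
Then F(pi/3) - F(0) = (-sqrt(3)) - (0) = -sqrt(3).

-sqrt(3)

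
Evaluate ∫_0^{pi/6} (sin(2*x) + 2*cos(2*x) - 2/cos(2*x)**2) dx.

1/4 - sqrt(3)/2

An antiderivative is F(x) = sin(2*x) - cos(2*x)/2 - tan(2*x).
Then F(pi/6) - F(0) = (-sqrt(3)/2 - 1/4) - (-1/2) = 1/4 - sqrt(3)/2.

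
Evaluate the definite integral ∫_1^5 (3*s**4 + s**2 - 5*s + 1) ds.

By the power rule, an antiderivative is F(s) = 3*s**5/5 + s**3/3 - 5*s**2/2 + s.
Then F(5) - F(1) = (11155/6) - (-17/30) = 27896/15.

27896/15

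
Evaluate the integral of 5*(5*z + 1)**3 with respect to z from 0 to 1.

Let u = 5*z + 1, so du = 5 dz. When z = 0, u = 1; when z = 1, u = 6.
The integral becomes ∫ u**3 du from 1 to 6, with antiderivative u**4/4.
Back in z: F(z) = (5*z + 1)**4/4.
Then F(1) - F(0) = (324) - (1/4) = 1295/4.

1295/4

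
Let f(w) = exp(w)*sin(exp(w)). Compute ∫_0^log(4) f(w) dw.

cos(1) - cos(4)

Let u = exp(w), so du = exp(w) dw. When w = 0, u = 1; when w = log(4), u = 4.
The integral becomes ∫ sin(u) du from 1 to 4, with antiderivative -cos(u).
Back in w: F(w) = -cos(exp(w)).
Then F(log(4)) - F(0) = (-cos(4)) - (-cos(1)) = cos(1) - cos(4).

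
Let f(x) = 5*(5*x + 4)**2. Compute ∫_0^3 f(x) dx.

2265

Let u = 5*x + 4, so du = 5 dx. When x = 0, u = 4; when x = 3, u = 19.
The integral becomes ∫ u**2 du from 4 to 19, with antiderivative u**3/3.
Back in x: F(x) = (5*x + 4)**3/3.
Then F(3) - F(0) = (6859/3) - (64/3) = 2265.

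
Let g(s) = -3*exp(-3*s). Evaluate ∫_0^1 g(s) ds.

-1 + exp(-3)

An antiderivative is F(s) = exp(-3*s).
Then F(1) - F(0) = (exp(-3)) - (1) = -1 + exp(-3).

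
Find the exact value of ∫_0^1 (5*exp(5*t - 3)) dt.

Let u = 5*t - 3, so du = 5 dt. When t = 0, u = -3; when t = 1, u = 2.
The integral becomes ∫ exp(u) du from -3 to 2, with antiderivative exp(u).
Back in t: F(t) = exp(5*t - 3).
Then F(1) - F(0) = (exp(2)) - (exp(-3)) = -(1 - exp(5))*exp(-3).

-(1 - exp(5))*exp(-3)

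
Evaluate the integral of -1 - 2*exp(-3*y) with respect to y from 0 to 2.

-8/3 + 2*exp(-6)/3

An antiderivative is F(y) = -y + 2*exp(-3*y)/3.
Then F(2) - F(0) = (-2 + 2*exp(-6)/3) - (2/3) = -8/3 + 2*exp(-6)/3.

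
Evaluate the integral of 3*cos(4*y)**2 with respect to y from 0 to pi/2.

3*pi/4

Use the identity cos^2(4*y) = (1 + cos(8*y))/2.
An antiderivative is F(y) = 3*y/2 + 3*sin(8*y)/16.
Then F(pi/2) - F(0) = (3*pi/4) - (0) = 3*pi/4.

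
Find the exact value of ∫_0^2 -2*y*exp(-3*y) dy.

-2/9 + 14*exp(-6)/9

Integrate by parts once (u = y, dv = -2*exp(-3*y) dy).
An antiderivative is F(y) = (6*y + 2)*exp(-3*y)/9.
Then F(2) - F(0) = (14*exp(-6)/9) - (2/9) = -2/9 + 14*exp(-6)/9.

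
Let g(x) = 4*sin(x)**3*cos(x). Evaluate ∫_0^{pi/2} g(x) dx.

1

Let u = sin(x), so du = cos(x) dx. When x = 0, u = 0; when x = pi/2, u = 1.
The integral becomes 4·∫ u**3 du from 0 to 1, with antiderivative u**4.
Back in x: F(x) = sin(x)**4.
Then F(pi/2) - F(0) = (1) - (0) = 1.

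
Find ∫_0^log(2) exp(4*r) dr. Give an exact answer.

15/4

Let u = exp(r), so du = exp(r) dr. When r = 0, u = 1; when r = log(2), u = 2.
The integral becomes ∫ u**3 du from 1 to 2, with antiderivative u**4/4.
Back in r: F(r) = exp(4*r)/4.
Then F(log(2)) - F(0) = (4) - (1/4) = 15/4.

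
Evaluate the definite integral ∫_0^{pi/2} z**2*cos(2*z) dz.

-pi/4

Integrate by parts twice (u = z^2, dv = cos(2*z) dz).
An antiderivative is F(z) = z**2*sin(2*z)/2 + z*cos(2*z)/2 - sin(2*z)/4.
Then F(pi/2) - F(0) = (-pi/4) - (0) = -pi/4.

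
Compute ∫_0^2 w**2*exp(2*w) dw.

-1/4 + 5*exp(4)/4

Integrate by parts twice (u = w^2, dv = exp(2*w) dw).
An antiderivative is F(w) = (2*w**2 - 2*w + 1)*exp(2*w)/4.
Then F(2) - F(0) = (5*exp(4)/4) - (1/4) = -1/4 + 5*exp(4)/4.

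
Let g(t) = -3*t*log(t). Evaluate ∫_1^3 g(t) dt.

6 - 27*log(3)/2

Integrate by parts once (u = ln t, dv = -3*t dt).
An antiderivative is F(t) = -3*t**2*(2*log(t) - 1)/4.
Then F(3) - F(1) = (27/4 - 27*log(3)/2) - (3/4) = 6 - 27*log(3)/2.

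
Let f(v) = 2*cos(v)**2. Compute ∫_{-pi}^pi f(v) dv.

2*pi

Use the identity cos^2(v) = (1 + cos(2*v))/2.
An antiderivative is F(v) = v + sin(2*v)/2.
Then F(pi) - F(-pi) = (pi) - (-pi) = 2*pi.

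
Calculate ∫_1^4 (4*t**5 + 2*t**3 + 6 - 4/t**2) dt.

5745/2

By the power rule, an antiderivative is F(t) = 2*t**6/3 + t**4/2 + 6*t + 4/t.
Then F(4) - F(1) = (8651/3) - (67/6) = 5745/2.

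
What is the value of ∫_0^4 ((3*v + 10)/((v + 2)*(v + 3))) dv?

Factor the denominator: v**2 + 5*v + 6 = (v + 3)(v + 2).
Partial fractions: (3*v + 10)/((v + 2)*(v + 3)) = -1/(v + 3) + 4/(v + 2).
An antiderivative is F(v) = 4*log(v + 2) - log(v + 3).
Then F(4) - F(0) = (-log(7) + 4*log(2) + 4*log(3)) - (log(16/3)) = -log(7) + 5*log(3).

-log(7) + 5*log(3)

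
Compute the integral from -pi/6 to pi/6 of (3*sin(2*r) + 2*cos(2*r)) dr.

sqrt(3)

An antiderivative is F(r) = sin(2*r) - 3*cos(2*r)/2.
Then F(pi/6) - F(-pi/6) = (-3/4 + sqrt(3)/2) - (-sqrt(3)/2 - 3/4) = sqrt(3).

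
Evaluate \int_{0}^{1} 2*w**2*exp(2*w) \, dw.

Integrate by parts twice (u = w^2, dv = 2*exp(2*w) dw).
An antiderivative is F(w) = (2*w**2 - 2*w + 1)*exp(2*w)/2.
Then F(1) - F(0) = (exp(2)/2) - (1/2) = -1/2 + exp(2)/2.

-1/2 + exp(2)/2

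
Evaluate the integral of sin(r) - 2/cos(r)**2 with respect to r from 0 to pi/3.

1/2 - 2*sqrt(3)

An antiderivative is F(r) = -cos(r) - 2*tan(r).
Then F(pi/3) - F(0) = (-2*sqrt(3) - 1/2) - (-1) = 1/2 - 2*sqrt(3).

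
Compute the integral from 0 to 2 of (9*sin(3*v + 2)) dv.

Let u = 3*v + 2, so du = 3 dv. When v = 0, u = 2; when v = 2, u = 8.
The integral becomes 3·∫ sin(u) du from 2 to 8, with antiderivative -3*cos(u).
Back in v: F(v) = -3*cos(3*v + 2).
Then F(2) - F(0) = (-3*cos(8)) - (-3*cos(2)) = 3*cos(2) - 3*cos(8).

3*cos(2) - 3*cos(8)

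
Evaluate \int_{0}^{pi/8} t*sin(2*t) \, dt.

sqrt(2)*(4 - pi)/32

Integrate by parts once (u = t, dv = sin(2*t) dt).
An antiderivative is F(t) = -t*cos(2*t)/2 + sin(2*t)/4.
Then F(pi/8) - F(0) = (sqrt(2)*(4 - pi)/32) - (0) = sqrt(2)*(4 - pi)/32.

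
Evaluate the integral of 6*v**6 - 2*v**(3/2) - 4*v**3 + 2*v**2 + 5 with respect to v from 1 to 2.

By the power rule, an antiderivative is F(v) = 6*v**7/7 - 4*v**(5/2)/5 - v**4 + 2*v**3/3 + 5*v.
Then F(2) - F(1) = (2290/21 - 16*sqrt(2)/5) - (496/105) = 10954/105 - 16*sqrt(2)/5.

10954/105 - 16*sqrt(2)/5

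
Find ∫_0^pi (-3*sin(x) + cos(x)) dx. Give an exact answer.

-6

An antiderivative is F(x) = sin(x) + 3*cos(x).
Then F(pi) - F(0) = (-3) - (3) = -6.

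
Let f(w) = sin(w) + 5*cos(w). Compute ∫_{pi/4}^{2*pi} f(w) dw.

An antiderivative is F(w) = 5*sin(w) - cos(w).
Then F(2*pi) - F(pi/4) = (-1) - (2*sqrt(2)) = -2*sqrt(2) - 1.

-2*sqrt(2) - 1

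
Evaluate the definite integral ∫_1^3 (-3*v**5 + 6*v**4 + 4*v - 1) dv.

-298/5

By the power rule, an antiderivative is F(v) = -v**6/2 + 6*v**5/5 + 2*v**2 - v.
Then F(3) - F(1) = (-579/10) - (17/10) = -298/5.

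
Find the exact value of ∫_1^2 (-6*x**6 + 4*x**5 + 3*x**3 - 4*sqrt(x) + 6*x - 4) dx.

By the power rule, an antiderivative is F(x) = -6*x**7/7 + 2*x**6/3 + 3*x**4/4 - 8*x**(3/2)/3 + 3*x**2 - 4*x.
Then F(2) - F(1) = (-1072/21 - 16*sqrt(2)/3) - (-87/28) = -4027/84 - 16*sqrt(2)/3.

-4027/84 - 16*sqrt(2)/3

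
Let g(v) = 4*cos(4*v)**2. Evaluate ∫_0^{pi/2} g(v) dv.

pi

Use the identity cos^2(4*v) = (1 + cos(8*v))/2.
An antiderivative is F(v) = 2*v + sin(8*v)/4.
Then F(pi/2) - F(0) = (pi) - (0) = pi.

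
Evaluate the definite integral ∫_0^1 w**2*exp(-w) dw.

Integrate by parts twice (u = w^2, dv = exp(-w) dw).
An antiderivative is F(w) = (-w**2 - 2*w - 2)*exp(-w).
Then F(1) - F(0) = (-5*exp(-1)) - (-2) = 2 - 5*exp(-1).

2 - 5*exp(-1)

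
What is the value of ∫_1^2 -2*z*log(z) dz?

3/2 - log(16)

Integrate by parts once (u = ln z, dv = -2*z dz).
An antiderivative is F(z) = -z**2*(2*log(z) - 1)/2.
Then F(2) - F(1) = (2 - log(16)) - (1/2) = 3/2 - log(16).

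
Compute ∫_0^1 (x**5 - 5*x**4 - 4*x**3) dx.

-11/6

By the power rule, an antiderivative is F(x) = x**6/6 - x**5 - x**4.
Then F(1) - F(0) = (-11/6) - (0) = -11/6.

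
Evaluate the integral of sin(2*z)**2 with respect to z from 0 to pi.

pi/2

Use the identity sin^2(2*z) = (1 - cos(4*z))/2.
An antiderivative is F(z) = z/2 - sin(4*z)/8.
Then F(pi) - F(0) = (pi/2) - (0) = pi/2.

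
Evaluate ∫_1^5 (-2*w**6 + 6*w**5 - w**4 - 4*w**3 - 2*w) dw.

-278948/35

By the power rule, an antiderivative is F(w) = -2*w**7/7 + w**6 - w**5/5 - w**4 - w**2.
Then F(5) - F(1) = (-55800/7) - (-52/35) = -278948/35.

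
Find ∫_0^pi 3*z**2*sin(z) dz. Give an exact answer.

Integrate by parts twice (u = z^2, dv = 3*sin(z) dz).
An antiderivative is F(z) = -3*z**2*cos(z) + 6*z*sin(z) + 6*cos(z).
Then F(pi) - F(0) = (-6 + 3*pi**2) - (6) = -12 + 3*pi**2.

-12 + 3*pi**2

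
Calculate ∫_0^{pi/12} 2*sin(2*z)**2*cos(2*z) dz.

1/24

Let u = sin(2*z), so du = 2*cos(2*z) dz. When z = 0, u = 0; when z = pi/12, u = 1/2.
The integral becomes ∫ u**2 du from 0 to 1/2, with antiderivative u**3/3.
Back in z: F(z) = sin(2*z)**3/3.
Then F(pi/12) - F(0) = (1/24) - (0) = 1/24.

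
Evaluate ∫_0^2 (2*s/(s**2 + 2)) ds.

log(3)

Let u = s**2 + 2, so du = 2*s ds. When s = 0, u = 2; when s = 2, u = 6.
The integral becomes ∫ 1/u du from 2 to 6, with antiderivative log(u).
Back in s: F(s) = log(s**2 + 2).
Then F(2) - F(0) = (log(6)) - (log(2)) = log(3).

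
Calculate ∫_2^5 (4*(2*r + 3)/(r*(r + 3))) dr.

Factor the denominator: r**2 + 3*r = (r + 3)r.
Partial fractions: 4*(2*r + 3)/(r*(r + 3)) = 4/(r + 3) + 4/r.
An antiderivative is F(r) = 4*log(r) + 4*log(r + 3).
Then F(5) - F(2) = (4*log(5) + 12*log(2)) - (4*log(2) + 4*log(5)) = 8*log(2).

8*log(2)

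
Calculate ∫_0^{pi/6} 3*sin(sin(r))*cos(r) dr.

3 - 3*cos(1/2)

Let u = sin(r), so du = cos(r) dr. When r = 0, u = 0; when r = pi/6, u = 1/2.
The integral becomes 3·∫ sin(u) du from 0 to 1/2, with antiderivative -3*cos(u).
Back in r: F(r) = -3*cos(sin(r)).
Then F(pi/6) - F(0) = (-3*cos(1/2)) - (-3) = 3 - 3*cos(1/2).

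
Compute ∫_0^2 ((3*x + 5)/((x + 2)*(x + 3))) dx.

Factor the denominator: x**2 + 5*x + 6 = (x + 3)(x + 2).
Partial fractions: (3*x + 5)/((x + 2)*(x + 3)) = 4/(x + 3) - 1/(x + 2).
An antiderivative is F(x) = -log(x + 2) + 4*log(x + 3).
Then F(2) - F(0) = (-2*log(2) + 4*log(5)) - (log(81/2)) = -4*log(3) - log(2) + 4*log(5).

-4*log(3) - log(2) + 4*log(5)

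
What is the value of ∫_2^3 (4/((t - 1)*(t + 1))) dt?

log(9/4)

Factor the denominator: t**2 - 1 = (t + 1)(t - 1).
Partial fractions: 4/((t - 1)*(t + 1)) = -2/(t + 1) + 2/(t - 1).
An antiderivative is F(t) = 2*log(t - 1) - 2*log(t + 1).
Then F(3) - F(2) = (-log(4)) - (-log(9)) = log(9/4).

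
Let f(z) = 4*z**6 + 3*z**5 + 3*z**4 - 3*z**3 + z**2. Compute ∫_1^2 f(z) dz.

47777/420

By the power rule, an antiderivative is F(z) = 4*z**7/7 + z**6/2 + 3*z**5/5 - 3*z**4/4 + z**3/3.
Then F(2) - F(1) = (12076/105) - (527/420) = 47777/420.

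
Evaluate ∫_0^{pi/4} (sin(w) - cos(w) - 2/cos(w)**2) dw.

-sqrt(2) - 1

An antiderivative is F(w) = -sin(w) - cos(w) - 2*tan(w).
Then F(pi/4) - F(0) = (-2 - sqrt(2)) - (-1) = -sqrt(2) - 1.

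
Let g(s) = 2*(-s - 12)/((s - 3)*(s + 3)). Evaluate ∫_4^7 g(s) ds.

-3*log(7) - 7*log(2) + 3*log(5)

Factor the denominator: s**2 - 9 = (s + 3)(s - 3).
Partial fractions: 2*(-s - 12)/((s - 3)*(s + 3)) = 3/(s + 3) - 5/(s - 3).
An antiderivative is F(s) = -5*log(s - 3) + 3*log(s + 3).
Then F(7) - F(4) = (-7*log(2) + 3*log(5)) - (3*log(7)) = -3*log(7) - 7*log(2) + 3*log(5).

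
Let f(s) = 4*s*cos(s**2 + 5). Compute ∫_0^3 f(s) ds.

Let u = s**2 + 5, so du = 2*s ds. When s = 0, u = 5; when s = 3, u = 14.
The integral becomes 2·∫ cos(u) du from 5 to 14, with antiderivative 2*sin(u).
Back in s: F(s) = 2*sin(s**2 + 5).
Then F(3) - F(0) = (2*sin(14)) - (2*sin(5)) = -2*sin(5) + 2*sin(14).

-2*sin(5) + 2*sin(14)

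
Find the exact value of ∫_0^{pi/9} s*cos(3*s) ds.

-1/18 + sqrt(3)*pi/54

Integrate by parts once (u = s, dv = cos(3*s) ds).
An antiderivative is F(s) = s*sin(3*s)/3 + cos(3*s)/9.
Then F(pi/9) - F(0) = (1/18 + sqrt(3)*pi/54) - (1/9) = -1/18 + sqrt(3)*pi/54.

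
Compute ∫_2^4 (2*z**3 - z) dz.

By the power rule, an antiderivative is F(z) = z**4/2 - z**2/2.
Then F(4) - F(2) = (120) - (6) = 114.

114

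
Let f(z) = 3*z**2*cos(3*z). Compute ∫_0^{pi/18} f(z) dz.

-1/9 + pi**2/648 + sqrt(3)*pi/54

Integrate by parts twice (u = z^2, dv = 3*cos(3*z) dz).
An antiderivative is F(z) = z**2*sin(3*z) + 2*z*cos(3*z)/3 - 2*sin(3*z)/9.
Then F(pi/18) - F(0) = (-1/9 + pi**2/648 + sqrt(3)*pi/54) - (0) = -1/9 + pi**2/648 + sqrt(3)*pi/54.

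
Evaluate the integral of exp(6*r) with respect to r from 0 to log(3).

Let u = exp(r), so du = exp(r) dr. When r = 0, u = 1; when r = log(3), u = 3.
The integral becomes ∫ u**5 du from 1 to 3, with antiderivative u**6/6.
Back in r: F(r) = exp(6*r)/6.
Then F(log(3)) - F(0) = (243/2) - (1/6) = 364/3.

364/3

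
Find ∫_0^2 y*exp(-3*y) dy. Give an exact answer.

Integrate by parts once (u = y, dv = exp(-3*y) dy).
An antiderivative is F(y) = (-3*y - 1)*exp(-3*y)/9.
Then F(2) - F(0) = (-7*exp(-6)/9) - (-1/9) = (-7 + exp(6))*exp(-6)/9.

(-7 + exp(6))*exp(-6)/9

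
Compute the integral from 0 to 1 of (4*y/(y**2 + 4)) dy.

Let u = y**2 + 4, so du = 2*y dy. When y = 0, u = 4; when y = 1, u = 5.
The integral becomes 2·∫ 1/u du from 4 to 5, with antiderivative 2*log(u).
Back in y: F(y) = 2*log(y**2 + 4).
Then F(1) - F(0) = (log(25)) - (log(16)) = log(25/16).

log(25/16)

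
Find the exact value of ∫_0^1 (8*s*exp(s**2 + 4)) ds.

-4*(1 - exp(1))*exp(4)

Let u = s**2 + 4, so du = 2*s ds. When s = 0, u = 4; when s = 1, u = 5.
The integral becomes 4·∫ exp(u) du from 4 to 5, with antiderivative 4*exp(u).
Back in s: F(s) = 4*exp(s**2 + 4).
Then F(1) - F(0) = (4*exp(5)) - (4*exp(4)) = -4*(1 - exp(1))*exp(4).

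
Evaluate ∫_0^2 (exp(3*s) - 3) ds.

-19/3 + exp(6)/3

An antiderivative is F(s) = exp(3*s)/3 - 3*s.
Then F(2) - F(0) = (-6 + exp(6)/3) - (1/3) = -19/3 + exp(6)/3.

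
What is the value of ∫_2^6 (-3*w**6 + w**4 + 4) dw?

By the power rule, an antiderivative is F(w) = -3*w**7/7 + w**5/5 + 4*w.
Then F(6) - F(2) = (-4143768/35) - (-1416/35) = -4142352/35.

-4142352/35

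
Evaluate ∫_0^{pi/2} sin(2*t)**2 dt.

pi/4

Use the identity sin^2(2*t) = (1 - cos(4*t))/2.
An antiderivative is F(t) = t/2 - sin(4*t)/8.
Then F(pi/2) - F(0) = (pi/4) - (0) = pi/4.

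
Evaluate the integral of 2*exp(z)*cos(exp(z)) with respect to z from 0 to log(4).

-2*sin(1) + 2*sin(4)

Let u = exp(z), so du = exp(z) dz. When z = 0, u = 1; when z = log(4), u = 4.
The integral becomes 2·∫ cos(u) du from 1 to 4, with antiderivative 2*sin(u).
Back in z: F(z) = 2*sin(exp(z)).
Then F(log(4)) - F(0) = (2*sin(4)) - (2*sin(1)) = -2*sin(1) + 2*sin(4).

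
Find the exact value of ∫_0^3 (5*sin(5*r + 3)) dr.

Let u = 5*r + 3, so du = 5 dr. When r = 0, u = 3; when r = 3, u = 18.
The integral becomes ∫ sin(u) du from 3 to 18, with antiderivative -cos(u).
Back in r: F(r) = -cos(5*r + 3).
Then F(3) - F(0) = (-cos(18)) - (-cos(3)) = cos(3) - cos(18).

cos(3) - cos(18)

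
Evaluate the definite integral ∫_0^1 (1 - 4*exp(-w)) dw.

-3 + 4*exp(-1)

An antiderivative is F(w) = w + 4*exp(-w).
Then F(1) - F(0) = (1 + 4*exp(-1)) - (4) = -3 + 4*exp(-1).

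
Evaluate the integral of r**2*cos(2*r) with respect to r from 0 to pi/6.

Integrate by parts twice (u = r^2, dv = cos(2*r) dr).
An antiderivative is F(r) = r**2*sin(2*r)/2 + r*cos(2*r)/2 - sin(2*r)/4.
Then F(pi/6) - F(0) = (-sqrt(3)/8 + sqrt(3)*pi**2/144 + pi/24) - (0) = -sqrt(3)/8 + sqrt(3)*pi**2/144 + pi/24.

-sqrt(3)/8 + sqrt(3)*pi**2/144 + pi/24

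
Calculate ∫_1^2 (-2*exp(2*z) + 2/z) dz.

-exp(4) + log(4) + exp(2)

An antiderivative is F(z) = -exp(2*z) + 2*log(z).
Then F(2) - F(1) = (-exp(4) + log(4)) - (-exp(2)) = -exp(4) + log(4) + exp(2).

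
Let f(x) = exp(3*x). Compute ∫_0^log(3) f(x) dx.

26/3

Let u = exp(x), so du = exp(x) dx. When x = 0, u = 1; when x = log(3), u = 3.
The integral becomes ∫ u**2 du from 1 to 3, with antiderivative u**3/3.
Back in x: F(x) = exp(3*x)/3.
Then F(log(3)) - F(0) = (9) - (1/3) = 26/3.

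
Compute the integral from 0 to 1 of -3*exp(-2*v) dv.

-3/2 + 3*exp(-2)/2

An antiderivative is F(v) = 3*exp(-2*v)/2.
Then F(1) - F(0) = (3*exp(-2)/2) - (3/2) = -3/2 + 3*exp(-2)/2.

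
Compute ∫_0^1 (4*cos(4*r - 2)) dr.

2*sin(2)

Let u = 4*r - 2, so du = 4 dr. When r = 0, u = -2; when r = 1, u = 2.
The integral becomes ∫ cos(u) du from -2 to 2, with antiderivative sin(u).
Back in r: F(r) = sin(4*r - 2).
Then F(1) - F(0) = (sin(2)) - (-sin(2)) = 2*sin(2).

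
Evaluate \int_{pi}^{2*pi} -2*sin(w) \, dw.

An antiderivative is F(w) = 2*cos(w).
Then F(2*pi) - F(pi) = (2) - (-2) = 4.

4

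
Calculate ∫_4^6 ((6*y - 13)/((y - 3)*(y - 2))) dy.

log(2) + 5*log(3)

Factor the denominator: y**2 - 5*y + 6 = (y - 2)(y - 3).
Partial fractions: (6*y - 13)/((y - 3)*(y - 2)) = 1/(y - 2) + 5/(y - 3).
An antiderivative is F(y) = 5*log(y - 3) + log(y - 2).
Then F(6) - F(4) = (2*log(2) + 5*log(3)) - (log(2)) = log(2) + 5*log(3).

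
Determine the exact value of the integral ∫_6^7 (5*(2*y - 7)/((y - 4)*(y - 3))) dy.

log(32)

Factor the denominator: y**2 - 7*y + 12 = (y - 3)(y - 4).
Partial fractions: 5*(2*y - 7)/((y - 4)*(y - 3)) = 5/(y - 3) + 5/(y - 4).
An antiderivative is F(y) = 5*log(y - 4) + 5*log(y - 3).
Then F(7) - F(6) = (5*log(3) + 10*log(2)) - (5*log(2) + 5*log(3)) = log(32).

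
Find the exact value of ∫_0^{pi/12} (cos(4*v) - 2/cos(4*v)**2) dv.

-3*sqrt(3)/8

An antiderivative is F(v) = sin(4*v)/4 - tan(4*v)/2.
Then F(pi/12) - F(0) = (-3*sqrt(3)/8) - (0) = -3*sqrt(3)/8.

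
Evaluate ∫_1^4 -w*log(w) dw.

15/4 - 16*log(2)

Integrate by parts once (u = ln w, dv = -w dw).
An antiderivative is F(w) = -w**2*(2*log(w) - 1)/4.
Then F(4) - F(1) = (4 - 16*log(2)) - (1/4) = 15/4 - 16*log(2).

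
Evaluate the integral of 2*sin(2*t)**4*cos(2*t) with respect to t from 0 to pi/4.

Let u = sin(2*t), so du = 2*cos(2*t) dt. When t = 0, u = 0; when t = pi/4, u = 1.
The integral becomes ∫ u**4 du from 0 to 1, with antiderivative u**5/5.
Back in t: F(t) = sin(2*t)**5/5.
Then F(pi/4) - F(0) = (1/5) - (0) = 1/5.

1/5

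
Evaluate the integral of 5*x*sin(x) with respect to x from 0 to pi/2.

5

Integrate by parts once (u = x, dv = 5*sin(x) dx).
An antiderivative is F(x) = -5*x*cos(x) + 5*sin(x).
Then F(pi/2) - F(0) = (5) - (0) = 5.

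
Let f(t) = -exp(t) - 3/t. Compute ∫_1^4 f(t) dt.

-exp(4) - log(64) + exp(1)

An antiderivative is F(t) = -exp(t) - 3*log(t).
Then F(4) - F(1) = (-exp(4) - log(64)) - (-exp(1)) = -exp(4) - log(64) + exp(1).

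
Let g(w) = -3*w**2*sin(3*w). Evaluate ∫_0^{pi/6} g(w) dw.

2/9 - pi/9

Integrate by parts twice (u = w^2, dv = -3*sin(3*w) dw).
An antiderivative is F(w) = w**2*cos(3*w) - 2*w*sin(3*w)/3 - 2*cos(3*w)/9.
Then F(pi/6) - F(0) = (-pi/9) - (-2/9) = 2/9 - pi/9.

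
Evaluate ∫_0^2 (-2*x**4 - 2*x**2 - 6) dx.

-452/15

By the power rule, an antiderivative is F(x) = -2*x**5/5 - 2*x**3/3 - 6*x.
Then F(2) - F(0) = (-452/15) - (0) = -452/15.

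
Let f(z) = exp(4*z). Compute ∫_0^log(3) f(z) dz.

20

Let u = exp(z), so du = exp(z) dz. When z = 0, u = 1; when z = log(3), u = 3.
The integral becomes ∫ u**3 du from 1 to 3, with antiderivative u**4/4.
Back in z: F(z) = exp(4*z)/4.
Then F(log(3)) - F(0) = (81/4) - (1/4) = 20.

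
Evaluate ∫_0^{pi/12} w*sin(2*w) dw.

-sqrt(3)*pi/48 + 1/8

Integrate by parts once (u = w, dv = sin(2*w) dw).
An antiderivative is F(w) = -w*cos(2*w)/2 + sin(2*w)/4.
Then F(pi/12) - F(0) = (-sqrt(3)*pi/48 + 1/8) - (0) = -sqrt(3)*pi/48 + 1/8.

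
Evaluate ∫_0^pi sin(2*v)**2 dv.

pi/2

Use the identity sin^2(2*v) = (1 - cos(4*v))/2.
An antiderivative is F(v) = v/2 - sin(4*v)/8.
Then F(pi) - F(0) = (pi/2) - (0) = pi/2.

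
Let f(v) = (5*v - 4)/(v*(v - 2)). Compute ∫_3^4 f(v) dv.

-2*log(3) + 7*log(2)

Factor the denominator: v**2 - 2*v = v(v - 2).
Partial fractions: (5*v - 4)/(v*(v - 2)) = 2/v + 3/(v - 2).
An antiderivative is F(v) = 2*log(v) + 3*log(v - 2).
Then F(4) - F(3) = (7*log(2)) - (log(9)) = -2*log(3) + 7*log(2).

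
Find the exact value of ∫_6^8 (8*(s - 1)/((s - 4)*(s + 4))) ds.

Factor the denominator: s**2 - 16 = (s + 4)(s - 4).
Partial fractions: 8*(s - 1)/((s - 4)*(s + 4)) = 5/(s + 4) + 3/(s - 4).
An antiderivative is F(s) = 3*log(s - 4) + 5*log(s + 4).
Then F(8) - F(6) = (5*log(3) + 16*log(2)) - (8*log(2) + 5*log(5)) = -5*log(5) + 5*log(3) + 8*log(2).

-5*log(5) + 5*log(3) + 8*log(2)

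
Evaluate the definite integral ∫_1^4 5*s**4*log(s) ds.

Integrate by parts once (u = ln s, dv = 5*s**4 ds).
An antiderivative is F(s) = s**5*(5*log(s) - 1)/5.
Then F(4) - F(1) = (-1024/5 + 2048*log(2)) - (-1/5) = -1023/5 + 2048*log(2).

-1023/5 + 2048*log(2)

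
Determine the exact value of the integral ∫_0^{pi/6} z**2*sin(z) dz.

-2 - sqrt(3)*pi**2/72 + pi/6 + sqrt(3)

Integrate by parts twice (u = z^2, dv = sin(z) dz).
An antiderivative is F(z) = -z**2*cos(z) + 2*z*sin(z) + 2*cos(z).
Then F(pi/6) - F(0) = (-sqrt(3)*pi**2/72 + pi/6 + sqrt(3)) - (2) = -2 - sqrt(3)*pi**2/72 + pi/6 + sqrt(3).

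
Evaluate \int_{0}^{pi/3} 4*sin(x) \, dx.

An antiderivative is F(x) = -4*cos(x).
Then F(pi/3) - F(0) = (-2) - (-4) = 2.

2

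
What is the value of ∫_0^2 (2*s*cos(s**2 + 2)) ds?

Let u = s**2 + 2, so du = 2*s ds. When s = 0, u = 2; when s = 2, u = 6.
The integral becomes ∫ cos(u) du from 2 to 6, with antiderivative sin(u).
Back in s: F(s) = sin(s**2 + 2).
Then F(2) - F(0) = (sin(6)) - (sin(2)) = -sin(2) + sin(6).

-sin(2) + sin(6)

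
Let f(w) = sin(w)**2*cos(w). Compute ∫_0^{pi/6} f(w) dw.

1/24

Let u = sin(w), so du = cos(w) dw. When w = 0, u = 0; when w = pi/6, u = 1/2.
The integral becomes ∫ u**2 du from 0 to 1/2, with antiderivative u**3/3.
Back in w: F(w) = sin(w)**3/3.
Then F(pi/6) - F(0) = (1/24) - (0) = 1/24.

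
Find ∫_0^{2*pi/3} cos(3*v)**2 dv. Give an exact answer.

Use the identity cos^2(3*v) = (1 + cos(6*v))/2.
An antiderivative is F(v) = v/2 + sin(6*v)/12.
Then F(2*pi/3) - F(0) = (pi/3) - (0) = pi/3.

pi/3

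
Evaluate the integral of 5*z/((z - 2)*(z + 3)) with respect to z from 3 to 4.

-3*log(3) - log(2) + 3*log(7)

Factor the denominator: z**2 + z - 6 = (z + 3)(z - 2).
Partial fractions: 5*z/((z - 2)*(z + 3)) = 3/(z + 3) + 2/(z - 2).
An antiderivative is F(z) = 2*log(z - 2) + 3*log(z + 3).
Then F(4) - F(3) = (2*log(2) + 3*log(7)) - (3*log(2) + 3*log(3)) = -3*log(3) - log(2) + 3*log(7).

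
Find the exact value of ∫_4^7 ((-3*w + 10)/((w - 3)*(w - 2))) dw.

-4*log(5) + 6*log(2)

Factor the denominator: w**2 - 5*w + 6 = (w - 2)(w - 3).
Partial fractions: (-3*w + 10)/((w - 3)*(w - 2)) = -4/(w - 2) + 1/(w - 3).
An antiderivative is F(w) = log(w - 3) - 4*log(w - 2).
Then F(7) - F(4) = (-4*log(5) + 2*log(2)) - (-log(16)) = -4*log(5) + 6*log(2).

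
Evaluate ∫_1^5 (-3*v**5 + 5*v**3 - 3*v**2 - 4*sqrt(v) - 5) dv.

By the power rule, an antiderivative is F(v) = -v**6/2 + 5*v**4/4 - 8*v**(3/2)/3 - v**3 - 5*v.
Then F(5) - F(1) = (-28725/4 - 40*sqrt(5)/3) - (-95/12) = -21520/3 - 40*sqrt(5)/3.

-21520/3 - 40*sqrt(5)/3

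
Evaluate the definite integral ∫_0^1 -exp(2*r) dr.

An antiderivative is F(r) = -exp(2*r)/2.
Then F(1) - F(0) = (-exp(2)/2) - (-1/2) = 1/2 - exp(2)/2.

1/2 - exp(2)/2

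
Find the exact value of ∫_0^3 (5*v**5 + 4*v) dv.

By the power rule, an antiderivative is F(v) = 5*v**6/6 + 2*v**2.
Then F(3) - F(0) = (1251/2) - (0) = 1251/2.

1251/2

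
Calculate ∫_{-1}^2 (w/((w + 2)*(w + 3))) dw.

Factor the denominator: w**2 + 5*w + 6 = (w + 3)(w + 2).
Partial fractions: w/((w + 2)*(w + 3)) = 3/(w + 3) - 2/(w + 2).
An antiderivative is F(w) = -2*log(w + 2) + 3*log(w + 3).
Then F(2) - F(-1) = (-4*log(2) + 3*log(5)) - (log(8)) = -7*log(2) + 3*log(5).

-7*log(2) + 3*log(5)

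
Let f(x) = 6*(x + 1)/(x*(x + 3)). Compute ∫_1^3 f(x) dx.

-4*log(2) + 6*log(3)

Factor the denominator: x**2 + 3*x = (x + 3)x.
Partial fractions: 6*(x + 1)/(x*(x + 3)) = 4/(x + 3) + 2/x.
An antiderivative is F(x) = 2*log(x) + 4*log(x + 3).
Then F(3) - F(1) = (4*log(2) + 6*log(3)) - (8*log(2)) = -4*log(2) + 6*log(3).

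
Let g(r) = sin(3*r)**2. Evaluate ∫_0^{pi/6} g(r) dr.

Use the identity sin^2(3*r) = (1 - cos(6*r))/2.
An antiderivative is F(r) = r/2 - sin(6*r)/12.
Then F(pi/6) - F(0) = (pi/12) - (0) = pi/12.

pi/12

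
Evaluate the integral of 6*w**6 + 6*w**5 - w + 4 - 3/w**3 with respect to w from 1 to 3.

By the power rule, an antiderivative is F(w) = 6*w**7/7 + w**6 - w**2/2 + 4*w + 3/(2*w**2).
Then F(3) - F(1) = (54836/21) - (48/7) = 54692/21.

54692/21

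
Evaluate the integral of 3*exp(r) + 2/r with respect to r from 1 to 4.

-3*exp(1) + log(16) + 3*exp(4)

An antiderivative is F(r) = 3*exp(r) + 2*log(r).
Then F(4) - F(1) = (log(16) + 3*exp(4)) - (3*exp(1)) = -3*exp(1) + log(16) + 3*exp(4).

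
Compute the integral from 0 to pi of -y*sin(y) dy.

Integrate by parts once (u = y, dv = -sin(y) dy).
An antiderivative is F(y) = y*cos(y) - sin(y).
Then F(pi) - F(0) = (-pi) - (0) = -pi.

-pi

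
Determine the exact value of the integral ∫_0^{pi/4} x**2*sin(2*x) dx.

Integrate by parts twice (u = x^2, dv = sin(2*x) dx).
An antiderivative is F(x) = -x**2*cos(2*x)/2 + x*sin(2*x)/2 + cos(2*x)/4.
Then F(pi/4) - F(0) = (pi/8) - (1/4) = -1/4 + pi/8.

-1/4 + pi/8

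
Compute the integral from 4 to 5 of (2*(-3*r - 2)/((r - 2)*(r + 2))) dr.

-2*log(7) - 2*log(3) + 6*log(2)

Factor the denominator: r**2 - 4 = (r + 2)(r - 2).
Partial fractions: 2*(-3*r - 2)/((r - 2)*(r + 2)) = -2/(r + 2) - 4/(r - 2).
An antiderivative is F(r) = -4*log(r - 2) - 2*log(r + 2).
Then F(5) - F(4) = (-4*log(3) - 2*log(7)) - (-6*log(2) - 2*log(3)) = -2*log(7) - 2*log(3) + 6*log(2).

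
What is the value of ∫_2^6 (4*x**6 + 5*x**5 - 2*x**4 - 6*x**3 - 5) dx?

By the power rule, an antiderivative is F(x) = 4*x**7/7 + 5*x**6/6 - 2*x**5/5 - 3*x**4/2 - 5*x.
Then F(6) - F(2) = (6781566/35) - (8366/105) = 20336332/105.

20336332/105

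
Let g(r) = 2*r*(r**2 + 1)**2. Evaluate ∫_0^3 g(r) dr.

333

Let u = r**2 + 1, so du = 2*r dr. When r = 0, u = 1; when r = 3, u = 10.
The integral becomes ∫ u**2 du from 1 to 10, with antiderivative u**3/3.
Back in r: F(r) = (r**2 + 1)**3/3.
Then F(3) - F(0) = (1000/3) - (1/3) = 333.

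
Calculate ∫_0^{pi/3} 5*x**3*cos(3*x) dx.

Integrate by parts 3 times (u = x^3, dv = 5*cos(3*x) dx).
An antiderivative is F(x) = 5*x**3*sin(3*x)/3 + 5*x**2*cos(3*x)/3 - 10*x*sin(3*x)/9 - 10*cos(3*x)/27.
Then F(pi/3) - F(0) = (10/27 - 5*pi**2/27) - (-10/27) = 20/27 - 5*pi**2/27.

20/27 - 5*pi**2/27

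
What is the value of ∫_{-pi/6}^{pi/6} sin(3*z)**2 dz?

Use the identity sin^2(3*z) = (1 - cos(6*z))/2.
An antiderivative is F(z) = z/2 - sin(6*z)/12.
Then F(pi/6) - F(-pi/6) = (pi/12) - (-pi/12) = pi/6.

pi/6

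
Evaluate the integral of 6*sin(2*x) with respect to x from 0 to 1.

Let u = 2*x, so du = 2 dx. When x = 0, u = 0; when x = 1, u = 2.
The integral becomes 3·∫ sin(u) du from 0 to 2, with antiderivative -3*cos(u).
Back in x: F(x) = -3*cos(2*x).
Then F(1) - F(0) = (-3*cos(2)) - (-3) = 3 - 3*cos(2).

3 - 3*cos(2)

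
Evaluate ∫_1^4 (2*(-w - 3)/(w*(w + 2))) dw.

Factor the denominator: w**2 + 2*w = (w + 2)w.
Partial fractions: 2*(-w - 3)/(w*(w + 2)) = 1/(w + 2) - 3/w.
An antiderivative is F(w) = -3*log(w) + log(w + 2).
Then F(4) - F(1) = (log(3/32)) - (log(3)) = -log(32).

-log(32)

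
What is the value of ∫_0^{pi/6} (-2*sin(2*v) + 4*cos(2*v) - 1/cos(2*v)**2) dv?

-1/2 + sqrt(3)/2

An antiderivative is F(v) = 2*sin(2*v) + cos(2*v) - tan(2*v)/2.
Then F(pi/6) - F(0) = (1/2 + sqrt(3)/2) - (1) = -1/2 + sqrt(3)/2.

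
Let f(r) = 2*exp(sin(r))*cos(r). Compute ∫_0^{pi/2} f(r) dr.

-2 + 2*E

Let u = sin(r), so du = cos(r) dr. When r = 0, u = 0; when r = pi/2, u = 1.
The integral becomes 2·∫ exp(u) du from 0 to 1, with antiderivative 2*exp(u).
Back in r: F(r) = 2*exp(sin(r)).
Then F(pi/2) - F(0) = (2*E) - (2) = -2 + 2*E.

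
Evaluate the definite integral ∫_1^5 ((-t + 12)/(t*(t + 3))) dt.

Factor the denominator: t**2 + 3*t = (t + 3)t.
Partial fractions: (-t + 12)/(t*(t + 3)) = -5/(t + 3) + 4/t.
An antiderivative is F(t) = 4*log(t) - 5*log(t + 3).
Then F(5) - F(1) = (-15*log(2) + 4*log(5)) - (-10*log(2)) = -5*log(2) + 4*log(5).

-5*log(2) + 4*log(5)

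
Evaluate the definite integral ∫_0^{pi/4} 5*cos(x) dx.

An antiderivative is F(x) = 5*sin(x).
Then F(pi/4) - F(0) = (5*sqrt(2)/2) - (0) = 5*sqrt(2)/2.

5*sqrt(2)/2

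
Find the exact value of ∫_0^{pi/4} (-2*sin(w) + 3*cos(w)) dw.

-2 + 5*sqrt(2)/2

An antiderivative is F(w) = 3*sin(w) + 2*cos(w).
Then F(pi/4) - F(0) = (5*sqrt(2)/2) - (2) = -2 + 5*sqrt(2)/2.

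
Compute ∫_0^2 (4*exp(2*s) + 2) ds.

An antiderivative is F(s) = 2*exp(2*s) + 2*s.
Then F(2) - F(0) = (4 + 2*exp(4)) - (2) = 2 + 2*exp(4).

2 + 2*exp(4)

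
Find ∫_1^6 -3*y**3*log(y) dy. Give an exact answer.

Integrate by parts once (u = ln y, dv = -3*y**3 dy).
An antiderivative is F(y) = -3*y**4*(4*log(y) - 1)/16.
Then F(6) - F(1) = (-972*log(3) - 972*log(2) + 243) - (3/16) = -972*log(3) - 972*log(2) + 3885/16.

-972*log(3) - 972*log(2) + 3885/16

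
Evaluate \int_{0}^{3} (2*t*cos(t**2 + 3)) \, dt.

Let u = t**2 + 3, so du = 2*t dt. When t = 0, u = 3; when t = 3, u = 12.
The integral becomes ∫ cos(u) du from 3 to 12, with antiderivative sin(u).
Back in t: F(t) = sin(t**2 + 3).
Then F(3) - F(0) = (sin(12)) - (sin(3)) = sin(12) - sin(3).

sin(12) - sin(3)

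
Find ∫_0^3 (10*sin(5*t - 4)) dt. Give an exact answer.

Let u = 5*t - 4, so du = 5 dt. When t = 0, u = -4; when t = 3, u = 11.
The integral becomes 2·∫ sin(u) du from -4 to 11, with antiderivative -2*cos(u).
Back in t: F(t) = -2*cos(5*t - 4).
Then F(3) - F(0) = (-2*cos(11)) - (-2*cos(4)) = 2*cos(4) - 2*cos(11).

2*cos(4) - 2*cos(11)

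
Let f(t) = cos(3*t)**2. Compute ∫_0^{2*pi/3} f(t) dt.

Use the identity cos^2(3*t) = (1 + cos(6*t))/2.
An antiderivative is F(t) = t/2 + sin(6*t)/12.
Then F(2*pi/3) - F(0) = (pi/3) - (0) = pi/3.

pi/3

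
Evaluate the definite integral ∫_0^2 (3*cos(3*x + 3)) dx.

-sin(3) + sin(9)

Let u = 3*x + 3, so du = 3 dx. When x = 0, u = 3; when x = 2, u = 9.
The integral becomes ∫ cos(u) du from 3 to 9, with antiderivative sin(u).
Back in x: F(x) = sin(3*x + 3).
Then F(2) - F(0) = (sin(9)) - (sin(3)) = -sin(3) + sin(9).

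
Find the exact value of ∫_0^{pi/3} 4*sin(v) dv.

An antiderivative is F(v) = -4*cos(v).
Then F(pi/3) - F(0) = (-2) - (-4) = 2.

2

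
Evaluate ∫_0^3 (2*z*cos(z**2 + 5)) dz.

-sin(5) + sin(14)

Let u = z**2 + 5, so du = 2*z dz. When z = 0, u = 5; when z = 3, u = 14.
The integral becomes ∫ cos(u) du from 5 to 14, with antiderivative sin(u).
Back in z: F(z) = sin(z**2 + 5).
Then F(3) - F(0) = (sin(14)) - (sin(5)) = -sin(5) + sin(14).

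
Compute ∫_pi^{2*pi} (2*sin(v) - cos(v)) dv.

-4

An antiderivative is F(v) = -sin(v) - 2*cos(v).
Then F(2*pi) - F(pi) = (-2) - (2) = -4.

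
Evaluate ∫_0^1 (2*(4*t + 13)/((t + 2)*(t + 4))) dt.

-11*log(2) + 3*log(5) + 5*log(3)

Factor the denominator: t**2 + 6*t + 8 = (t + 4)(t + 2).
Partial fractions: 2*(4*t + 13)/((t + 2)*(t + 4)) = 3/(t + 4) + 5/(t + 2).
An antiderivative is F(t) = 5*log(t + 2) + 3*log(t + 4).
Then F(1) - F(0) = (3*log(5) + 5*log(3)) - (11*log(2)) = -11*log(2) + 3*log(5) + 5*log(3).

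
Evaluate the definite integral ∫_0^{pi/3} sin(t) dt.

An antiderivative is F(t) = -cos(t).
Then F(pi/3) - F(0) = (-1/2) - (-1) = 1/2.

1/2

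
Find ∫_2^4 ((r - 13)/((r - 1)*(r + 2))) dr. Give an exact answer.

log(3/32)

Factor the denominator: r**2 + r - 2 = (r + 2)(r - 1).
Partial fractions: (r - 13)/((r - 1)*(r + 2)) = 5/(r + 2) - 4/(r - 1).
An antiderivative is F(r) = -4*log(r - 1) + 5*log(r + 2).
Then F(4) - F(2) = (log(96)) - (10*log(2)) = log(3/32).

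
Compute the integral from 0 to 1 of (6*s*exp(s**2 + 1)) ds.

3*E*(-1 + E)

Let u = s**2 + 1, so du = 2*s ds. When s = 0, u = 1; when s = 1, u = 2.
The integral becomes 3·∫ exp(u) du from 1 to 2, with antiderivative 3*exp(u).
Back in s: F(s) = 3*exp(s**2 + 1).
Then F(1) - F(0) = (3*exp(2)) - (3*exp(1)) = 3*exp(1)*(-1 + exp(1)).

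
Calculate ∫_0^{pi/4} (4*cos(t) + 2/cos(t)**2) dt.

2 + 2*sqrt(2)

An antiderivative is F(t) = 4*sin(t) + 2*tan(t).
Then F(pi/4) - F(0) = (2 + 2*sqrt(2)) - (0) = 2 + 2*sqrt(2).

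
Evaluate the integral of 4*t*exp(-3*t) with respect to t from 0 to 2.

4/9 - 28*exp(-6)/9

Integrate by parts once (u = t, dv = 4*exp(-3*t) dt).
An antiderivative is F(t) = (-12*t - 4)*exp(-3*t)/9.
Then F(2) - F(0) = (-28*exp(-6)/9) - (-4/9) = 4/9 - 28*exp(-6)/9.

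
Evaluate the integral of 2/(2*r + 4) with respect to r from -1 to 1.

An antiderivative is F(r) = log(2*r + 4).
Then F(1) - F(-1) = (log(6)) - (log(2)) = log(3).

log(3)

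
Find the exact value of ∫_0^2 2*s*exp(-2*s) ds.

Integrate by parts once (u = s, dv = 2*exp(-2*s) ds).
An antiderivative is F(s) = (-2*s - 1)*exp(-2*s)/2.
Then F(2) - F(0) = (-5*exp(-4)/2) - (-1/2) = (-5 + exp(4))*exp(-4)/2.

(-5 + exp(4))*exp(-4)/2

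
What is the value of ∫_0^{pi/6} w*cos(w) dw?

Integrate by parts once (u = w, dv = cos(w) dw).
An antiderivative is F(w) = w*sin(w) + cos(w).
Then F(pi/6) - F(0) = (pi/12 + sqrt(3)/2) - (1) = -1 + pi/12 + sqrt(3)/2.

-1 + pi/12 + sqrt(3)/2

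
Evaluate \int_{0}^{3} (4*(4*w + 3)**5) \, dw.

1898316

Let u = 4*w + 3, so du = 4 dw. When w = 0, u = 3; when w = 3, u = 15.
The integral becomes ∫ u**5 du from 3 to 15, with antiderivative u**6/6.
Back in w: F(w) = (4*w + 3)**6/6.
Then F(3) - F(0) = (3796875/2) - (243/2) = 1898316.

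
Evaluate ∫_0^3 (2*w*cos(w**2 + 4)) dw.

sin(13) - sin(4)

Let u = w**2 + 4, so du = 2*w dw. When w = 0, u = 4; when w = 3, u = 13.
The integral becomes ∫ cos(u) du from 4 to 13, with antiderivative sin(u).
Back in w: F(w) = sin(w**2 + 4).
Then F(3) - F(0) = (sin(13)) - (sin(4)) = sin(13) - sin(4).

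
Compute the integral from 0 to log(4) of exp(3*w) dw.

21

Let u = exp(w), so du = exp(w) dw. When w = 0, u = 1; when w = log(4), u = 4.
The integral becomes ∫ u**2 du from 1 to 4, with antiderivative u**3/3.
Back in w: F(w) = exp(3*w)/3.
Then F(log(4)) - F(0) = (64/3) - (1/3) = 21.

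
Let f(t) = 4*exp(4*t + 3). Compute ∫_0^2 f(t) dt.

-exp(3) + exp(11)

Let u = 4*t + 3, so du = 4 dt. When t = 0, u = 3; when t = 2, u = 11.
The integral becomes ∫ exp(u) du from 3 to 11, with antiderivative exp(u).
Back in t: F(t) = exp(4*t + 3).
Then F(2) - F(0) = (exp(11)) - (exp(3)) = -exp(3) + exp(11).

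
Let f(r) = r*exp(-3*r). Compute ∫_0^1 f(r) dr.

Integrate by parts once (u = r, dv = exp(-3*r) dr).
An antiderivative is F(r) = (-3*r - 1)*exp(-3*r)/9.
Then F(1) - F(0) = (-4*exp(-3)/9) - (-1/9) = (-4 + exp(3))*exp(-3)/9.

(-4 + exp(3))*exp(-3)/9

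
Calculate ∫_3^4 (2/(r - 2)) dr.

log(4)

An antiderivative is F(r) = 2*log(r - 2).
Then F(4) - F(3) = (log(4)) - (0) = log(4).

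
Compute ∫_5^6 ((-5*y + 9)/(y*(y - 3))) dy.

-5*log(3) - log(2) + 3*log(5)

Factor the denominator: y**2 - 3*y = y(y - 3).
Partial fractions: (-5*y + 9)/(y*(y - 3)) = -3/y - 2/(y - 3).
An antiderivative is F(y) = -3*log(y) - 2*log(y - 3).
Then F(6) - F(5) = (-5*log(3) - 3*log(2)) - (-3*log(5) - 2*log(2)) = -5*log(3) - log(2) + 3*log(5).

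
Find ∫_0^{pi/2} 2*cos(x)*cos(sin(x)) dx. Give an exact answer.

2*sin(1)

Let u = sin(x), so du = cos(x) dx. When x = 0, u = 0; when x = pi/2, u = 1.
The integral becomes 2·∫ cos(u) du from 0 to 1, with antiderivative 2*sin(u).
Back in x: F(x) = 2*sin(sin(x)).
Then F(pi/2) - F(0) = (2*sin(1)) - (0) = 2*sin(1).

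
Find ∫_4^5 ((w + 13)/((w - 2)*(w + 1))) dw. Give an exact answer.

Factor the denominator: w**2 - w - 2 = (w + 1)(w - 2).
Partial fractions: (w + 13)/((w - 2)*(w + 1)) = -4/(w + 1) + 5/(w - 2).
An antiderivative is F(w) = 5*log(w - 2) - 4*log(w + 1).
Then F(5) - F(4) = (log(3/16)) - (-4*log(5) + 5*log(2)) = -9*log(2) + log(3) + 4*log(5).

-9*log(2) + log(3) + 4*log(5)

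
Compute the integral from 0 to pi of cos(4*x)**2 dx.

Use the identity cos^2(4*x) = (1 + cos(8*x))/2.
An antiderivative is F(x) = x/2 + sin(8*x)/16.
Then F(pi) - F(0) = (pi/2) - (0) = pi/2.

pi/2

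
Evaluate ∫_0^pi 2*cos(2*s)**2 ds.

Use the identity cos^2(2*s) = (1 + cos(4*s))/2.
An antiderivative is F(s) = s + sin(4*s)/4.
Then F(pi) - F(0) = (pi) - (0) = pi.

pi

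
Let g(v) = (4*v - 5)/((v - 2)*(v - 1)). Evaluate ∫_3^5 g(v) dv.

Factor the denominator: v**2 - 3*v + 2 = (v - 1)(v - 2).
Partial fractions: (4*v - 5)/((v - 2)*(v - 1)) = 1/(v - 1) + 3/(v - 2).
An antiderivative is F(v) = 3*log(v - 2) + log(v - 1).
Then F(5) - F(3) = (2*log(2) + 3*log(3)) - (log(2)) = log(54).

log(54)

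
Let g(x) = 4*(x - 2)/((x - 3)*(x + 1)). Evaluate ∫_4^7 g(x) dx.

-3*log(5) + 11*log(2)

Factor the denominator: x**2 - 2*x - 3 = (x + 1)(x - 3).
Partial fractions: 4*(x - 2)/((x - 3)*(x + 1)) = 3/(x + 1) + 1/(x - 3).
An antiderivative is F(x) = log(x - 3) + 3*log(x + 1).
Then F(7) - F(4) = (11*log(2)) - (3*log(5)) = -3*log(5) + 11*log(2).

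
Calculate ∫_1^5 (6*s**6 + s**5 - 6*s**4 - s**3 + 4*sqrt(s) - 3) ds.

By the power rule, an antiderivative is F(s) = 6*s**7/7 + s**6/6 - 6*s**5/5 - s**4/4 + 8*s**(3/2)/3 - 3*s.
Then F(5) - F(1) = (40*sqrt(5)/3 + 5514365/84) - (-319/420) = 40*sqrt(5)/3 + 6893036/105.

40*sqrt(5)/3 + 6893036/105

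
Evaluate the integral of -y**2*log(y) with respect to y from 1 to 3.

Integrate by parts once (u = ln y, dv = -y**2 dy).
An antiderivative is F(y) = -y**3*(3*log(y) - 1)/9.
Then F(3) - F(1) = (3 - 9*log(3)) - (1/9) = 26/9 - 9*log(3).

26/9 - 9*log(3)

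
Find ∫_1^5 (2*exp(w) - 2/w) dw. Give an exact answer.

An antiderivative is F(w) = 2*exp(w) - 2*log(w).
Then F(5) - F(1) = (-2*log(5) + 2*exp(5)) - (2*exp(1)) = -2*exp(1) - 2*log(5) + 2*exp(5).

-2*exp(1) - 2*log(5) + 2*exp(5)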